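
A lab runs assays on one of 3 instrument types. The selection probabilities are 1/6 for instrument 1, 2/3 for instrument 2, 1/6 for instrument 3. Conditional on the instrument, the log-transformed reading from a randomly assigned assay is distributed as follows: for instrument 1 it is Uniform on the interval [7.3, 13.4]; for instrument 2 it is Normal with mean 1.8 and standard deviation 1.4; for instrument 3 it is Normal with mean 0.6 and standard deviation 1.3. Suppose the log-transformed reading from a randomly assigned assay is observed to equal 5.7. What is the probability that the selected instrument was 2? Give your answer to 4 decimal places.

Likelihoods f(5.7 | ·): 1: 0; 2: 0.00588403; 3: 0.000139622.
Posterior ∝ prior × likelihood. Numerator for 2: 0.666667·0.00588403 = 0.00392269.
Normalizing constant: 0.166667·0 + 0.666667·0.00588403 + 0.166667·0.000139622 = 0.00394596.
P(2 | observation) = 0.00392269 / 0.00394596 = 0.994103.

0.9941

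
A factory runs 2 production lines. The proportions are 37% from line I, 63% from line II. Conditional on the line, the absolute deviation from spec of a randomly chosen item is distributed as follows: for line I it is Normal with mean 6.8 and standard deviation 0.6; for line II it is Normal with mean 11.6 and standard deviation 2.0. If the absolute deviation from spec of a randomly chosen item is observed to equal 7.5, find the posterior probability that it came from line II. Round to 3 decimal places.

Likelihoods f(7.5 | ·): I: 0.336664; II: 0.024396.
Posterior ∝ prior × likelihood. Numerator for II: 0.63·0.024396 = 0.0153695.
Normalizing constant: 0.37·0.336664 + 0.63·0.024396 = 0.139935.
P(II | observation) = 0.0153695 / 0.139935 = 0.109833.

0.110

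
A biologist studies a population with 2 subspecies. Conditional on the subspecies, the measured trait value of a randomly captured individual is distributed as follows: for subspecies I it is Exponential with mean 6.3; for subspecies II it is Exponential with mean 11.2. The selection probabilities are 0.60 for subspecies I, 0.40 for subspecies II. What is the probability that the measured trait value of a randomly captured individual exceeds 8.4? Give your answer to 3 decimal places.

Conditional on each subspecies, P(X > 8.4): I: 0.263597; II: 0.472367.
By total probability, P(X > 8.4) = 0.6·0.263597 + 0.4·0.472367 = 0.347105.

0.347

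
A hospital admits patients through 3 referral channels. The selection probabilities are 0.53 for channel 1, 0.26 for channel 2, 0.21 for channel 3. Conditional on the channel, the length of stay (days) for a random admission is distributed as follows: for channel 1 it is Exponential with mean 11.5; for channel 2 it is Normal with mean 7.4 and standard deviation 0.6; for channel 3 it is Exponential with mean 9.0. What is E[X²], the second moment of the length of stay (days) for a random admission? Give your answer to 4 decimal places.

188.5362

For each component E[X²] = Var + (mean)², giving 1: 264.5; 2: 55.12; 3: 162.
Overall E[X²] = 0.53·264.5 + 0.26·55.12 + 0.21·162 = 188.536.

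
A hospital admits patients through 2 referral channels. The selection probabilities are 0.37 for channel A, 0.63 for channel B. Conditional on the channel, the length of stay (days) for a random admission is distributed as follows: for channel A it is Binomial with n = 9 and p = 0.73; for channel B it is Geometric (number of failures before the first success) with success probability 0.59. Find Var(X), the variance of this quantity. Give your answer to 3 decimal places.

9.444

Per component, A: μ=6.57, E[X²]=44.9388; B: μ=0.694915, E[X²]=1.66073.
E[X] = 0.37·6.57 + 0.63·0.694915 = 2.8687.
E[X²] = 0.37·44.9388 + 0.63·1.66073 = 17.6736.
Var(X) = E[X²] − (E[X])² = 17.6736 − 8.22942 = 9.4442.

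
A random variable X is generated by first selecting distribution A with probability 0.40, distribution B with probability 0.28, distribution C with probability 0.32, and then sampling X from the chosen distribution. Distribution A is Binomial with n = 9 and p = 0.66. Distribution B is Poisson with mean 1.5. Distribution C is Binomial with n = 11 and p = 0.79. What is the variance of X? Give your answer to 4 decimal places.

Per component, A: μ=5.94, E[X²]=37.3032; B: μ=1.5, E[X²]=3.75; C: μ=8.69, E[X²]=77.341.
E[X] = 0.4·5.94 + 0.28·1.5 + 0.32·8.69 = 5.5768.
E[X²] = 0.4·37.3032 + 0.28·3.75 + 0.32·77.341 = 40.7204.
Var(X) = E[X²] − (E[X])² = 40.7204 − 31.1007 = 9.6197.

9.6197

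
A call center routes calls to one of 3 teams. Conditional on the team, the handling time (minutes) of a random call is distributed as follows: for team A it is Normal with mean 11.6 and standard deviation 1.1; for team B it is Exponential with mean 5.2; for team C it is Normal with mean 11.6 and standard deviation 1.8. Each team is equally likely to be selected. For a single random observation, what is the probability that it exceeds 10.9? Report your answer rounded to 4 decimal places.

Conditional on each team, P(X > 10.9): A: 0.73773; B: 0.122928; C: 0.651321.
By total probability, P(X > 10.9) = 0.333333·0.73773 + 0.333333·0.122928 + 0.333333·0.651321 = 0.503993.

0.5040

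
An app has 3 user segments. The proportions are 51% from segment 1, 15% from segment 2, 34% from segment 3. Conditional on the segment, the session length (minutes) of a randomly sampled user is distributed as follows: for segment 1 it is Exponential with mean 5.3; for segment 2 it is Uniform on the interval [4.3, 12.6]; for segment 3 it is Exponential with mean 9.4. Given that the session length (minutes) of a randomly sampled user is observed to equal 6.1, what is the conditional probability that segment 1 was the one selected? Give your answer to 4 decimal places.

0.4515

Likelihoods f(6.1 | ·): 1: 0.0596865; 2: 0.120482; 3: 0.0555959.
Posterior ∝ prior × likelihood. Numerator for 1: 0.51·0.0596865 = 0.0304401.
Normalizing constant: 0.51·0.0596865 + 0.15·0.120482 + 0.34·0.0555959 = 0.067415.
P(1 | observation) = 0.0304401 / 0.067415 = 0.451533.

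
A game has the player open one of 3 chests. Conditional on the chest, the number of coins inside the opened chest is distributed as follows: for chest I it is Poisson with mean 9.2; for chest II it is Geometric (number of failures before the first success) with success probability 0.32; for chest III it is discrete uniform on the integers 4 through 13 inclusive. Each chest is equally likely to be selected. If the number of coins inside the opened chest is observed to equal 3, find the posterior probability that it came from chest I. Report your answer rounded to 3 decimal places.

0.115

Likelihoods P(X=3 | ·): I: 0.013113; II: 0.100618; III: 0.
Posterior ∝ prior × likelihood. Numerator for I: 0.333333·0.013113 = 0.00437101.
Normalizing constant: 0.333333·0.013113 + 0.333333·0.100618 + 0.333333·0 = 0.0379104.
P(I | observation) = 0.00437101 / 0.0379104 = 0.115298.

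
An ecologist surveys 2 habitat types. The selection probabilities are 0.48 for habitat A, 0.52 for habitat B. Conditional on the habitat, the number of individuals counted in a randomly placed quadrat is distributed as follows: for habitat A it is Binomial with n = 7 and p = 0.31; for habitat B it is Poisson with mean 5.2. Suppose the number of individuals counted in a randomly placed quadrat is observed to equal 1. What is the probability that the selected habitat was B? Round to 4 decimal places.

Likelihoods P(X=1 | ·): A: 0.234182; B: 0.0286861.
Posterior ∝ prior × likelihood. Numerator for B: 0.52·0.0286861 = 0.0149168.
Normalizing constant: 0.48·0.234182 + 0.52·0.0286861 = 0.127324.
P(B | observation) = 0.0149168 / 0.127324 = 0.117156.

0.1172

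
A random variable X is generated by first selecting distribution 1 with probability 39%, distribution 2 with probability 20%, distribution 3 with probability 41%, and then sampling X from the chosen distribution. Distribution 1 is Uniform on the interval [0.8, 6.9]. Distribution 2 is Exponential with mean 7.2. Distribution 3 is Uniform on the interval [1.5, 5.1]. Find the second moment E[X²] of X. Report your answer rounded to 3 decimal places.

For each component E[X²] = Var + (mean)², giving 1: 17.9233; 2: 103.68; 3: 11.97.
Overall E[X²] = 0.39·17.9233 + 0.2·103.68 + 0.41·11.97 = 32.6338.

32.634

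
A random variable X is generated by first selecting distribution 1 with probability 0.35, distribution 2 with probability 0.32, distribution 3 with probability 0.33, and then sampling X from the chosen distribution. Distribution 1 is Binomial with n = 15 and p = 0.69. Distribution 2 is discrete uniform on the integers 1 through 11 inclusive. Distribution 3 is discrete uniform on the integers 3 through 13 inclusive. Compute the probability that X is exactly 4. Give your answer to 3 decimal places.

0.059

Conditional on each component, P(X = 4): 1: 0.000786154; 2: 0.0909091; 3: 0.0909091.
By total probability, P(X = 4) = 0.35·0.000786154 + 0.32·0.0909091 + 0.33·0.0909091 = 0.0593661.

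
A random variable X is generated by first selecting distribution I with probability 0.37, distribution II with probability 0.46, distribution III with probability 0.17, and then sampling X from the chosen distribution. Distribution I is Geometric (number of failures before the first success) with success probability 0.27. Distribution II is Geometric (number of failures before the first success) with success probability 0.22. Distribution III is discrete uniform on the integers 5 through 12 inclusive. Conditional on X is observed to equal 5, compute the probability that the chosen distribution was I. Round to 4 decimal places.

Likelihoods P(X=5 | ·): I: 0.0559729; II: 0.0635178; III: 0.125.
Posterior ∝ prior × likelihood. Numerator for I: 0.37·0.0559729 = 0.02071.
Normalizing constant: 0.37·0.0559729 + 0.46·0.0635178 + 0.17·0.125 = 0.0711782.
P(I | observation) = 0.02071 / 0.0711782 = 0.29096.

0.2910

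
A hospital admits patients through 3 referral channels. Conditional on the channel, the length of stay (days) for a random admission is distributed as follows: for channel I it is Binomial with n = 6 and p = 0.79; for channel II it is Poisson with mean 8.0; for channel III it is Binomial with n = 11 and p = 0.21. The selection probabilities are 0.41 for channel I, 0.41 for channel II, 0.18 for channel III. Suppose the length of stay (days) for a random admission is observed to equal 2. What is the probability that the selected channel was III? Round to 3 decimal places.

Likelihoods P(X=2 | ·): I: 0.0182063; II: 0.0107348; III: 0.2907.
Posterior ∝ prior × likelihood. Numerator for III: 0.18·0.2907 = 0.052326.
Normalizing constant: 0.41·0.0182063 + 0.41·0.0107348 + 0.18·0.2907 = 0.0641919.
P(III | observation) = 0.052326 / 0.0641919 = 0.81515.

0.815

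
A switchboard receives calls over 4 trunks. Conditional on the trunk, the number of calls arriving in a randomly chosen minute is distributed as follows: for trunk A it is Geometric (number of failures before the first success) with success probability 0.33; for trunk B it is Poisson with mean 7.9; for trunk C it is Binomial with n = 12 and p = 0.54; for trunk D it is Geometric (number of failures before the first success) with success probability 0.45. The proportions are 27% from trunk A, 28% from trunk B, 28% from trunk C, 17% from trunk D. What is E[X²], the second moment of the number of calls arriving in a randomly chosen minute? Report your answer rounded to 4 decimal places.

35.7685

For each component E[X²] = Var + (mean)², giving A: 10.2746; B: 70.31; C: 44.9712; D: 4.20988.
Overall E[X²] = 0.27·10.2746 + 0.28·70.31 + 0.28·44.9712 + 0.17·4.20988 = 35.7685.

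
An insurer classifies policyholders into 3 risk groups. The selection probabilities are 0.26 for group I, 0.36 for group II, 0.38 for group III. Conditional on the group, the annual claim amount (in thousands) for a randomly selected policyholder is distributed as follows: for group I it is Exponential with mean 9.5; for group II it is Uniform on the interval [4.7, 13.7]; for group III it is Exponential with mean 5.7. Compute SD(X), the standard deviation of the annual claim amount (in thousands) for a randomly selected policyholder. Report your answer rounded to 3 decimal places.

Per component, I: μ=9.5, E[X²]=180.5; II: μ=9.2, E[X²]=91.39; III: μ=5.7, E[X²]=64.98.
E[X] = 0.26·9.5 + 0.36·9.2 + 0.38·5.7 = 7.948.
E[X²] = 0.26·180.5 + 0.36·91.39 + 0.38·64.98 = 104.523.
Var(X) = E[X²] − (E[X])² = 104.523 − 63.1707 = 41.3521.
SD(X) = √41.3521 = 6.43056.

6.431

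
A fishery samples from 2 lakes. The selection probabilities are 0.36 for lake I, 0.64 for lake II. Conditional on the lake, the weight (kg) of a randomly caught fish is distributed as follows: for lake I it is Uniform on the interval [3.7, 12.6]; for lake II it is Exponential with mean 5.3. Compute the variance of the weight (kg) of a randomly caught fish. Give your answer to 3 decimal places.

22.225

Per component, I: μ=8.15, E[X²]=73.0233; II: μ=5.3, E[X²]=56.18.
E[X] = 0.36·8.15 + 0.64·5.3 = 6.326.
E[X²] = 0.36·73.0233 + 0.64·56.18 = 62.2436.
Var(X) = E[X²] − (E[X])² = 62.2436 − 40.0183 = 22.2253.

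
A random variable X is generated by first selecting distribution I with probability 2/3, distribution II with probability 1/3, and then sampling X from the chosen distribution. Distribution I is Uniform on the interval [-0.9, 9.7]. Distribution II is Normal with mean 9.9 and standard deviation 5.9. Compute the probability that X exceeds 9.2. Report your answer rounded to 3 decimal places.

Conditional on each component, P(X > 9.2): I: 0.0471698; II: 0.547221.
By total probability, P(X > 9.2) = 0.666667·0.0471698 + 0.333333·0.547221 = 0.213854.

0.214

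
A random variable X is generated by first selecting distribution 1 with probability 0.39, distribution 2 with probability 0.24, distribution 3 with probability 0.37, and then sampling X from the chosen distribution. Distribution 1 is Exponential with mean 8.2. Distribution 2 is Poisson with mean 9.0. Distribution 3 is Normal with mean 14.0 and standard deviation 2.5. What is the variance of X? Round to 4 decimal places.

Per component, 1: μ=8.2, E[X²]=134.48; 2: μ=9, E[X²]=90; 3: μ=14, E[X²]=202.25.
E[X] = 0.39·8.2 + 0.24·9 + 0.37·14 = 10.538.
E[X²] = 0.39·134.48 + 0.24·90 + 0.37·202.25 = 148.88.
Var(X) = E[X²] − (E[X])² = 148.88 − 111.049 = 37.8303.

37.8303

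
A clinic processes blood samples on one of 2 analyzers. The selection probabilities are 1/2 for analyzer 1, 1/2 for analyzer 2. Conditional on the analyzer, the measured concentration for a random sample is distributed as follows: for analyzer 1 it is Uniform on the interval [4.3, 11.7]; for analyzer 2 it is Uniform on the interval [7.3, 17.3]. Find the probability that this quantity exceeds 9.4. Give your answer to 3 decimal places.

Conditional on each analyzer, P(X > 9.4): 1: 0.310811; 2: 0.79.
By total probability, P(X > 9.4) = 0.5·0.310811 + 0.5·0.79 = 0.550405.

0.550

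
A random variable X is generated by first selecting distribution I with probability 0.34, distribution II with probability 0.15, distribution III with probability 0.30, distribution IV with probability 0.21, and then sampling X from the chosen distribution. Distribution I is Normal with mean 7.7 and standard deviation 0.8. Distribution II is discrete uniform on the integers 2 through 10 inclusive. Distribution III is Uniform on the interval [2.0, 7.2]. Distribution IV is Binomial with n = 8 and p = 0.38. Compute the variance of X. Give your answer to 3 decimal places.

5.485

Per component, I: μ=7.7, E[X²]=59.93; II: μ=6, E[X²]=42.6667; III: μ=4.6, E[X²]=23.4133; IV: μ=3.04, E[X²]=11.1264.
E[X] = 0.34·7.7 + 0.15·6 + 0.3·4.6 + 0.21·3.04 = 5.5364.
E[X²] = 0.34·59.93 + 0.15·42.6667 + 0.3·23.4133 + 0.21·11.1264 = 36.1367.
Var(X) = E[X²] − (E[X])² = 36.1367 − 30.6517 = 5.48502.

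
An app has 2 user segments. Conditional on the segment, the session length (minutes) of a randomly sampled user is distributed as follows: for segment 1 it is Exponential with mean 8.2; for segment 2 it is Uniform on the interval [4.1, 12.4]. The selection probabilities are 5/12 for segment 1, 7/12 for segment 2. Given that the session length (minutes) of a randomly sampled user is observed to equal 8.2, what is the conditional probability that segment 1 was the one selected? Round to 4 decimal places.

Likelihoods f(8.2 | ·): 1: 0.0448633; 2: 0.120482.
Posterior ∝ prior × likelihood. Numerator for 1: 0.416667·0.0448633 = 0.0186931.
Normalizing constant: 0.416667·0.0448633 + 0.583333·0.120482 = 0.0889742.
P(1 | observation) = 0.0186931 / 0.0889742 = 0.210095.

0.2101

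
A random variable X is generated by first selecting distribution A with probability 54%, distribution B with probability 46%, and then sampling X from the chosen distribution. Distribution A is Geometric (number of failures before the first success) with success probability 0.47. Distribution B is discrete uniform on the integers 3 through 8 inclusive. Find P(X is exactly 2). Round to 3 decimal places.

0.071

Conditional on each component, P(X = 2): A: 0.132023; B: 0.
By total probability, P(X = 2) = 0.54·0.132023 + 0.46·0 = 0.0712924.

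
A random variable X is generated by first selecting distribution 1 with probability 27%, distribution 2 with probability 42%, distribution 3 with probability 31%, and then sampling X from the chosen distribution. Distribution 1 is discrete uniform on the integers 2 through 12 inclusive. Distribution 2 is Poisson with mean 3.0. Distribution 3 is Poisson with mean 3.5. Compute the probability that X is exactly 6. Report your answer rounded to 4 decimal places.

Conditional on each component, P(X = 6): 1: 0.0909091; 2: 0.0504094; 3: 0.0770983.
By total probability, P(X = 6) = 0.27·0.0909091 + 0.42·0.0504094 + 0.31·0.0770983 = 0.0696179.

0.0696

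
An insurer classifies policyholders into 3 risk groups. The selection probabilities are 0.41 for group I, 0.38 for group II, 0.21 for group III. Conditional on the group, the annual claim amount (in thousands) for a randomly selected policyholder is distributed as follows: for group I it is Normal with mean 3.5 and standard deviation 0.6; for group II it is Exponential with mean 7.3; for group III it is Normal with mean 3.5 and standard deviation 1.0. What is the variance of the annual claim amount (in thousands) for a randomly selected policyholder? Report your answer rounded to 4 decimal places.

24.0099

Per component, I: μ=3.5, E[X²]=12.61; II: μ=7.3, E[X²]=106.58; III: μ=3.5, E[X²]=13.25.
E[X] = 0.41·3.5 + 0.38·7.3 + 0.21·3.5 = 4.944.
E[X²] = 0.41·12.61 + 0.38·106.58 + 0.21·13.25 = 48.453.
Var(X) = E[X²] − (E[X])² = 48.453 − 24.4431 = 24.0099.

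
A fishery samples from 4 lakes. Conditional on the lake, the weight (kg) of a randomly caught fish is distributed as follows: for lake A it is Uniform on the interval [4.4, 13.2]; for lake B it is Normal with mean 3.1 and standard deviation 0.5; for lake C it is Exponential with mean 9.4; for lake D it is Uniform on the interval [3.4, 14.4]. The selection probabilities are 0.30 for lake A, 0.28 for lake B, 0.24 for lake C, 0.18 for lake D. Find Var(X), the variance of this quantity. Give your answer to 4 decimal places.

Per component, A: μ=8.8, E[X²]=83.8933; B: μ=3.1, E[X²]=9.86; C: μ=9.4, E[X²]=176.72; D: μ=8.9, E[X²]=89.2933.
E[X] = 0.3·8.8 + 0.28·3.1 + 0.24·9.4 + 0.18·8.9 = 7.366.
E[X²] = 0.3·83.8933 + 0.28·9.86 + 0.24·176.72 + 0.18·89.2933 = 86.4144.
Var(X) = E[X²] − (E[X])² = 86.4144 − 54.258 = 32.1564.

32.1564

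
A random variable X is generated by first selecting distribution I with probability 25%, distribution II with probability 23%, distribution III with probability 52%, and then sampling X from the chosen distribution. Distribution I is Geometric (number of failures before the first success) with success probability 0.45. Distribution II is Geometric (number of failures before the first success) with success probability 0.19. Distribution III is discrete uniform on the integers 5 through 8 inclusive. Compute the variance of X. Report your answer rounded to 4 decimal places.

Per component, I: μ=1.22222, E[X²]=4.20988; II: μ=4.26316, E[X²]=40.6122; III: μ=6.5, E[X²]=43.5.
E[X] = 0.25·1.22222 + 0.23·4.26316 + 0.52·6.5 = 4.66608.
E[X²] = 0.25·4.20988 + 0.23·40.6122 + 0.52·43.5 = 33.0133.
Var(X) = E[X²] − (E[X])² = 33.0133 − 21.7723 = 11.241.

11.2410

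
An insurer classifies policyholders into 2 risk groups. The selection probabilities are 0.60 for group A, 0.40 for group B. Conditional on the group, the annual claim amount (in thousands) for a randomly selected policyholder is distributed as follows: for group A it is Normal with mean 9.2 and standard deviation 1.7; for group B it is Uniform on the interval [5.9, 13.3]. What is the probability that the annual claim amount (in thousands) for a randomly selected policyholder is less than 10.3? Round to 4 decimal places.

Conditional on each group, P(X < 10.3): A: 0.741203; B: 0.594595.
By total probability, P(X < 10.3) = 0.6·0.741203 + 0.4·0.594595 = 0.68256.

0.6826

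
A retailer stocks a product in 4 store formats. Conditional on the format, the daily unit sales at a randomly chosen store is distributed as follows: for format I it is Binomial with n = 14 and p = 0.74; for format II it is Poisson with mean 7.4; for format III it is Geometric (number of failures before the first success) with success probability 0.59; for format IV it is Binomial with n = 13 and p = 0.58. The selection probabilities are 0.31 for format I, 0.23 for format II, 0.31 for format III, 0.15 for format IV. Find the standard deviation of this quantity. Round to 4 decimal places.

4.3282

Per component, I: μ=10.36, E[X²]=110.023; II: μ=7.4, E[X²]=62.16; III: μ=0.694915, E[X²]=1.66073; IV: μ=7.54, E[X²]=60.0184.
E[X] = 0.31·10.36 + 0.23·7.4 + 0.31·0.694915 + 0.15·7.54 = 6.26002.
E[X²] = 0.31·110.023 + 0.23·62.16 + 0.31·1.66073 + 0.15·60.0184 = 57.9216.
Var(X) = E[X²] − (E[X])² = 57.9216 − 39.1879 = 18.7337.
SD(X) = √18.7337 = 4.32824.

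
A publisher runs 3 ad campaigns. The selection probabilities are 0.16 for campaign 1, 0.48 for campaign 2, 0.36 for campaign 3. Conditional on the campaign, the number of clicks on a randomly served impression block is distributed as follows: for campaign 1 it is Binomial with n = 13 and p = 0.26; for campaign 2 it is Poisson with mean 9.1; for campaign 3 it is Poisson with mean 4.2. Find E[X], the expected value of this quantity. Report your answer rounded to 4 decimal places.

Component means — 1: 3.38; 2: 9.1; 3: 4.2.
E[X] = 0.16·3.38 + 0.48·9.1 + 0.36·4.2 = 6.4208.

6.4208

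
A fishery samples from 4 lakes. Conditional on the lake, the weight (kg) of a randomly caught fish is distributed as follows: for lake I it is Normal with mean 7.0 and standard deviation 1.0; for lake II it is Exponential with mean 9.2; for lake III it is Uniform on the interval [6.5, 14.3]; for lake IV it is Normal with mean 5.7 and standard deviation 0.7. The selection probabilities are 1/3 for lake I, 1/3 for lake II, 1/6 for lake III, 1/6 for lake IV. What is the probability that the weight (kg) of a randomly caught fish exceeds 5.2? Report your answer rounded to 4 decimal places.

Conditional on each lake, P(X > 5.2): I: 0.96407; II: 0.568237; III: 1; IV: 0.762475.
By total probability, P(X > 5.2) = 0.333333·0.96407 + 0.333333·0.568237 + 0.166667·1 + 0.166667·0.762475 = 0.804515.

0.8045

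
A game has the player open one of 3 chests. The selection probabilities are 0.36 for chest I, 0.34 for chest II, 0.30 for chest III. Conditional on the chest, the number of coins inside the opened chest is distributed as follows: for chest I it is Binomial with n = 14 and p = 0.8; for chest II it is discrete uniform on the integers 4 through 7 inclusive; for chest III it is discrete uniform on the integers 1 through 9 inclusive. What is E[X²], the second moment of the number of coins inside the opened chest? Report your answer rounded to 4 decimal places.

For each component E[X²] = Var + (mean)², giving I: 127.68; II: 31.5; III: 31.6667.
Overall E[X²] = 0.36·127.68 + 0.34·31.5 + 0.3·31.6667 = 66.1748.

66.1748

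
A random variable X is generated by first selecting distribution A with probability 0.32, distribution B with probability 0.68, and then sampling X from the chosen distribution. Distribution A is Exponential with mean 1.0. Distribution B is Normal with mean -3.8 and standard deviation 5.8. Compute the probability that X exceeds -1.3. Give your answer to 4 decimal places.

Conditional on each component, P(X > -1.3): A: 1; B: 0.333222.
By total probability, P(X > -1.3) = 0.32·1 + 0.68·0.333222 = 0.546591.

0.5466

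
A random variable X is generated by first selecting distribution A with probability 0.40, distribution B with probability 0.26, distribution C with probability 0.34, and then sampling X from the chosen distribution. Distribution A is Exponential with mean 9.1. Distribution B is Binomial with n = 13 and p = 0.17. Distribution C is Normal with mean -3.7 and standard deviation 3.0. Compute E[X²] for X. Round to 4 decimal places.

For each component E[X²] = Var + (mean)², giving A: 165.62; B: 6.7184; C: 22.69.
Overall E[X²] = 0.4·165.62 + 0.26·6.7184 + 0.34·22.69 = 75.7094.

75.7094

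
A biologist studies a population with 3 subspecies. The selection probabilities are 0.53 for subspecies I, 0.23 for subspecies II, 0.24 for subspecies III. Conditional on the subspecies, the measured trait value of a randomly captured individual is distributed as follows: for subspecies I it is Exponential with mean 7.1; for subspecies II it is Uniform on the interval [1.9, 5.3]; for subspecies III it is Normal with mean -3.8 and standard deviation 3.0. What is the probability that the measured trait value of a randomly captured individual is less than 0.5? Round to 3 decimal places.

0.258

Conditional on each subspecies, P(X < 0.5): I: 0.0680001; II: 0; III: 0.924119.
By total probability, P(X < 0.5) = 0.53·0.0680001 + 0.23·0 + 0.24·0.924119 = 0.257829.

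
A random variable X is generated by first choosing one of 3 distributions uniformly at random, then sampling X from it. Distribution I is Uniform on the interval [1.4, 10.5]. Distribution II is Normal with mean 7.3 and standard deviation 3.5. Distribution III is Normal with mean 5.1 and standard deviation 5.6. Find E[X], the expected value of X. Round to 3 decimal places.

Component means — I: 5.95; II: 7.3; III: 5.1.
E[X] = 0.333333·5.95 + 0.333333·7.3 + 0.333333·5.1 = 6.11667.

6.117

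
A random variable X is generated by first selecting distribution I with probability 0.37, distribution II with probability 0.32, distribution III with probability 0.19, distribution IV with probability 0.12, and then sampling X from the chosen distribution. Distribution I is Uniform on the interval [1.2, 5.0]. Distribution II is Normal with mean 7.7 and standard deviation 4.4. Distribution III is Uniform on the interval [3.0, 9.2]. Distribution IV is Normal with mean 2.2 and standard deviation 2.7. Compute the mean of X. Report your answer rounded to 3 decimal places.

5.034

Component means — I: 3.1; II: 7.7; III: 6.1; IV: 2.2.
E[X] = 0.37·3.1 + 0.32·7.7 + 0.19·6.1 + 0.12·2.2 = 5.034.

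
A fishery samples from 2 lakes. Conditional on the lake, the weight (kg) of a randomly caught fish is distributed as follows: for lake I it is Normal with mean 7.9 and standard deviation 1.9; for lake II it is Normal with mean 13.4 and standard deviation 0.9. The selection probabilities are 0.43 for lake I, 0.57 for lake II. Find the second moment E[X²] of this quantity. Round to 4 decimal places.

For each component E[X²] = Var + (mean)², giving I: 66.02; II: 180.37.
Overall E[X²] = 0.43·66.02 + 0.57·180.37 = 131.2.

131.1995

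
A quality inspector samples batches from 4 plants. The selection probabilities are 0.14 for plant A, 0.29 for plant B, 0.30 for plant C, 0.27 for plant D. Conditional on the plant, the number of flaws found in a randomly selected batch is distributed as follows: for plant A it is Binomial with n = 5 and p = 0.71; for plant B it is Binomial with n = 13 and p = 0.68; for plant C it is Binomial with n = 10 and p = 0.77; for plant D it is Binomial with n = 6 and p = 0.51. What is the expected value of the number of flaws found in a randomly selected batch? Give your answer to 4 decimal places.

6.1968

Component means — A: 3.55; B: 8.84; C: 7.7; D: 3.06.
E[X] = 0.14·3.55 + 0.29·8.84 + 0.3·7.7 + 0.27·3.06 = 6.1968.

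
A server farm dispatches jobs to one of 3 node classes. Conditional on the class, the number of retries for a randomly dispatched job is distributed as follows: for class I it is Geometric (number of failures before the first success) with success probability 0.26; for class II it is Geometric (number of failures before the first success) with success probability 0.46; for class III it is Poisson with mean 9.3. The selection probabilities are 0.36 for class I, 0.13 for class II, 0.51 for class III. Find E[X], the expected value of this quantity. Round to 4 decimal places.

Component means — I: 2.84615; II: 1.17391; III: 9.3.
E[X] = 0.36·2.84615 + 0.13·1.17391 + 0.51·9.3 = 5.92022.

5.9202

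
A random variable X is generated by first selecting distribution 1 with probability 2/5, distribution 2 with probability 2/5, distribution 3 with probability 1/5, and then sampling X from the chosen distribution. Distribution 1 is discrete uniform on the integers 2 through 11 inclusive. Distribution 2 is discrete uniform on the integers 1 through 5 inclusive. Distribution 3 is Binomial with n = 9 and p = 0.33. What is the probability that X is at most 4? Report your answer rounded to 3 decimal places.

0.612

Conditional on each component, P(X ≤ 4): 1: 0.3; 2: 0.8; 3: 0.860224.
By total probability, P(X ≤ 4) = 0.4·0.3 + 0.4·0.8 + 0.2·0.860224 = 0.612045.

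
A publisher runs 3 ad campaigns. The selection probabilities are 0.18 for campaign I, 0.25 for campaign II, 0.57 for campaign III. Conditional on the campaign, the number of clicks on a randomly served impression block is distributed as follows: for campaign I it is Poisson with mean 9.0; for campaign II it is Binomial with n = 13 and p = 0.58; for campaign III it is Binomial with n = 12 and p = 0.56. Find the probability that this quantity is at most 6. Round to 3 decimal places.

Conditional on each campaign, P(X ≤ 6): I: 0.206781; II: 0.276952; III: 0.444801.
By total probability, P(X ≤ 6) = 0.18·0.206781 + 0.25·0.276952 + 0.57·0.444801 = 0.359995.

0.360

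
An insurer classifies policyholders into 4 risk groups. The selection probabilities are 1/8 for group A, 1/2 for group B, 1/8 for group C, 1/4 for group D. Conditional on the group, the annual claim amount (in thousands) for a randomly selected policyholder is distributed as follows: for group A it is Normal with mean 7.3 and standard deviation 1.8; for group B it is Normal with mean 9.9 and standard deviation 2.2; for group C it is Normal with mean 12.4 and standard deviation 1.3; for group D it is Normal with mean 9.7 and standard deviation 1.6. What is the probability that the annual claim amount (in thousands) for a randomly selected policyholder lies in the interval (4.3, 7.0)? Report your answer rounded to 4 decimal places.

0.1037

Conditional on each group, P(4.3 < X < 7.0): A: 0.386026; B: 0.0882646; C: 1.63464e-05; D: 0.0453845.
By total probability, P(4.3 < X < 7.0) = 0.125·0.386026 + 0.5·0.0882646 + 0.125·1.63464e-05 + 0.25·0.0453845 = 0.103734.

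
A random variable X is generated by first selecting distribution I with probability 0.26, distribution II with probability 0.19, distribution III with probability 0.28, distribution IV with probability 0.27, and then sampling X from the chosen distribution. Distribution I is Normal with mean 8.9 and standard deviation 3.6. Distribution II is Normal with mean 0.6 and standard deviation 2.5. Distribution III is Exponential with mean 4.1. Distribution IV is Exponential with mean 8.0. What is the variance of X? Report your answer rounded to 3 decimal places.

36.292

Per component, I: μ=8.9, E[X²]=92.17; II: μ=0.6, E[X²]=6.61; III: μ=4.1, E[X²]=33.62; IV: μ=8, E[X²]=128.
E[X] = 0.26·8.9 + 0.19·0.6 + 0.28·4.1 + 0.27·8 = 5.736.
E[X²] = 0.26·92.17 + 0.19·6.61 + 0.28·33.62 + 0.27·128 = 69.1937.
Var(X) = E[X²] − (E[X])² = 69.1937 − 32.9017 = 36.292.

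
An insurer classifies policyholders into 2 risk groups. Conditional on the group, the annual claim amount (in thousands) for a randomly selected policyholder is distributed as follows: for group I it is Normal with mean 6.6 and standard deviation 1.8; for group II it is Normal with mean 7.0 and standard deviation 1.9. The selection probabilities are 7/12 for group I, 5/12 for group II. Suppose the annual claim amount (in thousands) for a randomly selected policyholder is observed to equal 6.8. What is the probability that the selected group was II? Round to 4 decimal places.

Likelihoods f(6.8 | ·): I: 0.220271; II: 0.20881.
Posterior ∝ prior × likelihood. Numerator for II: 0.416667·0.20881 = 0.087004.
Normalizing constant: 0.583333·0.220271 + 0.416667·0.20881 = 0.215495.
P(II | observation) = 0.087004 / 0.215495 = 0.40374.

0.4037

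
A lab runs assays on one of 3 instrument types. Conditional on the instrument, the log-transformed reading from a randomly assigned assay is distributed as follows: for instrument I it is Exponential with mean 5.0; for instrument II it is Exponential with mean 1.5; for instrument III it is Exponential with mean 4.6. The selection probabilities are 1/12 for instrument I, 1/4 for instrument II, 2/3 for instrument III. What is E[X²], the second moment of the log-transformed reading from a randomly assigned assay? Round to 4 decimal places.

33.5050

For each component E[X²] = Var + (mean)², giving I: 50; II: 4.5; III: 42.32.
Overall E[X²] = 0.0833333·50 + 0.25·4.5 + 0.666667·42.32 = 33.505.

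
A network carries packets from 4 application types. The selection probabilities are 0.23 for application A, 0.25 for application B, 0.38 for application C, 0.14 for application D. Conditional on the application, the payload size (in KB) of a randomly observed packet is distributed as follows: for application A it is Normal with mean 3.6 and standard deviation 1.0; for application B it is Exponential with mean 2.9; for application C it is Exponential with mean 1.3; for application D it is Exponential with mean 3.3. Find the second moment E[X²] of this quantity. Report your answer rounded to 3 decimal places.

For each component E[X²] = Var + (mean)², giving A: 13.96; B: 16.82; C: 3.38; D: 21.78.
Overall E[X²] = 0.23·13.96 + 0.25·16.82 + 0.38·3.38 + 0.14·21.78 = 11.7494.

11.749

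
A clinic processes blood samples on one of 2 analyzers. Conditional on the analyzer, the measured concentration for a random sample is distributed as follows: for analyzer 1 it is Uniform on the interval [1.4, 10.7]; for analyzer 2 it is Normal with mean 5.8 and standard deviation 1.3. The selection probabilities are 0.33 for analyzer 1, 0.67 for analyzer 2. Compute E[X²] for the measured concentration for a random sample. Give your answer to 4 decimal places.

For each component E[X²] = Var + (mean)², giving 1: 43.81; 2: 35.33.
Overall E[X²] = 0.33·43.81 + 0.67·35.33 = 38.1284.

38.1284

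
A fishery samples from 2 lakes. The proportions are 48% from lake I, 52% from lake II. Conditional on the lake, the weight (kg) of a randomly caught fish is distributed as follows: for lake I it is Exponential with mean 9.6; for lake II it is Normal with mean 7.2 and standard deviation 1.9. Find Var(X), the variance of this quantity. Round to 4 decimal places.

47.5517

Per component, I: μ=9.6, E[X²]=184.32; II: μ=7.2, E[X²]=55.45.
E[X] = 0.48·9.6 + 0.52·7.2 = 8.352.
E[X²] = 0.48·184.32 + 0.52·55.45 = 117.308.
Var(X) = E[X²] − (E[X])² = 117.308 − 69.7559 = 47.5517.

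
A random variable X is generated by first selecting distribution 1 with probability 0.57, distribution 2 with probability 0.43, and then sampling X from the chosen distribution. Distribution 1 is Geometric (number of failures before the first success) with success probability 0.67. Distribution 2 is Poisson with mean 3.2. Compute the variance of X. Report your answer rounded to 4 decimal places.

Per component, 1: μ=0.492537, E[X²]=0.977723; 2: μ=3.2, E[X²]=13.44.
E[X] = 0.57·0.492537 + 0.43·3.2 = 1.65675.
E[X²] = 0.57·0.977723 + 0.43·13.44 = 6.3365.
Var(X) = E[X²] − (E[X])² = 6.3365 − 2.74481 = 3.59169.

3.5917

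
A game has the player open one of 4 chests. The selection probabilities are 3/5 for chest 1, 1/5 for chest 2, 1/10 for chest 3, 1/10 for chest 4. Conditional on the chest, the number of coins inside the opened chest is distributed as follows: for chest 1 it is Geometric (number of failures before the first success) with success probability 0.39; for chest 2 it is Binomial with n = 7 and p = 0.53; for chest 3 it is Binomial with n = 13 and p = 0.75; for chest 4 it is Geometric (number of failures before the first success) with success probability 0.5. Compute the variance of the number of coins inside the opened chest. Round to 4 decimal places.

9.4332

Per component, 1: μ=1.5641, E[X²]=6.45694; 2: μ=3.71, E[X²]=15.5078; 3: μ=9.75, E[X²]=97.5; 4: μ=1, E[X²]=3.
E[X] = 0.6·1.5641 + 0.2·3.71 + 0.1·9.75 + 0.1·1 = 2.75546.
E[X²] = 0.6·6.45694 + 0.2·15.5078 + 0.1·97.5 + 0.1·3 = 17.0257.
Var(X) = E[X²] − (E[X])² = 17.0257 − 7.59257 = 9.43315.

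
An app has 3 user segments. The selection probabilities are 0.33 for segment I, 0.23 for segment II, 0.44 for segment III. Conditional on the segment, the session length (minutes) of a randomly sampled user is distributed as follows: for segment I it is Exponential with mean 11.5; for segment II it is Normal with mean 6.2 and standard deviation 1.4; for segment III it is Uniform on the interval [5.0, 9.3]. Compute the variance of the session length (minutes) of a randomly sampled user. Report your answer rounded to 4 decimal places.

Per component, I: μ=11.5, E[X²]=264.5; II: μ=6.2, E[X²]=40.4; III: μ=7.15, E[X²]=52.6633.
E[X] = 0.33·11.5 + 0.23·6.2 + 0.44·7.15 = 8.367.
E[X²] = 0.33·264.5 + 0.23·40.4 + 0.44·52.6633 = 119.749.
Var(X) = E[X²] − (E[X])² = 119.749 − 70.0067 = 49.7422.

49.7422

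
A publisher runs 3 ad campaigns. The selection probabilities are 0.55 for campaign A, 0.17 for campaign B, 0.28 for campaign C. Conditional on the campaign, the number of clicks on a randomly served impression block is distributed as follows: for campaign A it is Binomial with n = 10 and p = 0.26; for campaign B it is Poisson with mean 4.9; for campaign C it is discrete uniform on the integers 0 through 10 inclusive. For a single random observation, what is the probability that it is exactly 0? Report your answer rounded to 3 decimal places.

Conditional on each campaign, P(X = 0): A: 0.0492399; B: 0.00744658; C: 0.0909091.
By total probability, P(X = 0) = 0.55·0.0492399 + 0.17·0.00744658 + 0.28·0.0909091 = 0.0538024.

0.054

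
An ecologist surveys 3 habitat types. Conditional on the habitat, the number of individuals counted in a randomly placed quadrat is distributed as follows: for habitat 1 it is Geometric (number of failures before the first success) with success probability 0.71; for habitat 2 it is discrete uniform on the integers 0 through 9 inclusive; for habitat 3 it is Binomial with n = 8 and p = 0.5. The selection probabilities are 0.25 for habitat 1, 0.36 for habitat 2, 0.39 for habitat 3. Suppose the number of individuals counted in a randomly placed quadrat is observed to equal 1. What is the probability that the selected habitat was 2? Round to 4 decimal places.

Likelihoods P(X=1 | ·): 1: 0.2059; 2: 0.1; 3: 0.03125.
Posterior ∝ prior × likelihood. Numerator for 2: 0.36·0.1 = 0.036.
Normalizing constant: 0.25·0.2059 + 0.36·0.1 + 0.39·0.03125 = 0.0996625.
P(2 | observation) = 0.036 / 0.0996625 = 0.361219.

0.3612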